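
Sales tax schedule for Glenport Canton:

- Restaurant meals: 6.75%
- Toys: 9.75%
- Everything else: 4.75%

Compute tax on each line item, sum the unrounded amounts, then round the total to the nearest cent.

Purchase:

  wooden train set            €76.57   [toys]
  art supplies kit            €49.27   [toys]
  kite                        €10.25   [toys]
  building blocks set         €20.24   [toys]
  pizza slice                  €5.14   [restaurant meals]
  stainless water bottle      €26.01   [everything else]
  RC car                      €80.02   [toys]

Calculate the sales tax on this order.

€24.63

Wooden train set €76.57: toys → 9.75% → €7.465575
Art supplies kit €49.27: toys → 9.75% → €4.803825
Kite €10.25: toys → 9.75% → €0.999375
Building blocks set €20.24: toys → 9.75% → €1.9734
Pizza slice €5.14: restaurant meals → 6.75% → €0.34695
Stainless water bottle €26.01: everything else → 4.75% → €1.235475
RC car €80.02: toys → 9.75% → €7.80195
Unrounded tax sum = €24.62655 → €24.63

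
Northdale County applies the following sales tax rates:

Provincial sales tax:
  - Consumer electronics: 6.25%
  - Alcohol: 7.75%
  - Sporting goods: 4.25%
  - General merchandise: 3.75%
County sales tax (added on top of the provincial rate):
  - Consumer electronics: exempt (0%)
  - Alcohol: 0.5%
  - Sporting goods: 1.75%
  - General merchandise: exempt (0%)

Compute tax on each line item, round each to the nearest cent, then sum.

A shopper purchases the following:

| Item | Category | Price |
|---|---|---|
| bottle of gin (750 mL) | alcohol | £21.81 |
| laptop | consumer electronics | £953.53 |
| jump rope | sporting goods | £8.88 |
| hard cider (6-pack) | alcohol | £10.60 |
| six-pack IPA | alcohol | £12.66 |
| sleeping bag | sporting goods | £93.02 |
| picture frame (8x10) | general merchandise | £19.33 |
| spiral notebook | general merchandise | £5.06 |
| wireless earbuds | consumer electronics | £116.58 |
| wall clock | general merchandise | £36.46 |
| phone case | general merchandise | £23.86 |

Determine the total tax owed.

Bottle of gin (750 mL) £21.81: alcohol → 7.75% + 0.5% county = 8.25% → £1.80
Laptop £953.53: consumer electronics → 6.25% + 0% county = 6.25% → £59.60
Jump rope £8.88: sporting goods → 4.25% + 1.75% county = 6% → £0.53
Hard cider (6-pack) £10.60: alcohol → 7.75% + 0.5% county = 8.25% → £0.87
Six-pack IPA £12.66: alcohol → 7.75% + 0.5% county = 8.25% → £1.04
Sleeping bag £93.02: sporting goods → 4.25% + 1.75% county = 6% → £5.58
Picture frame (8x10) £19.33: general merchandise → 3.75% + 0% county = 3.75% → £0.72
Spiral notebook £5.06: general merchandise → 3.75% + 0% county = 3.75% → £0.19
Wireless earbuds £116.58: consumer electronics → 6.25% + 0% county = 6.25% → £7.29
Wall clock £36.46: general merchandise → 3.75% + 0% county = 3.75% → £1.37
Phone case £23.86: general merchandise → 3.75% + 0% county = 3.75% → £0.89
Total tax = £1.80 + £59.60 + £0.53 + £0.87 + £1.04 + £5.58 + £0.72 + £0.19 + £7.29 + £1.37 + £0.89 = £79.88

£79.88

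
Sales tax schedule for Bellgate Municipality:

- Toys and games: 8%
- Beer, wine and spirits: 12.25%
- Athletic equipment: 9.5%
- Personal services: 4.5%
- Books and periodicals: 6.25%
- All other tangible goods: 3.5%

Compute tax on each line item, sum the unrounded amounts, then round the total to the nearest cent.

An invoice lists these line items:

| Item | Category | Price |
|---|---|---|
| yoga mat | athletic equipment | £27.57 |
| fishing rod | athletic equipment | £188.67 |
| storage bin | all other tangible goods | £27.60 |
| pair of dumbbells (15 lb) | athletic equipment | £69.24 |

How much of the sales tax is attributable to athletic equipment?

Yoga mat £27.57: athletic equipment → 9.5% → £2.61915
Fishing rod £188.67: athletic equipment → 9.5% → £17.92365
Pair of dumbbells (15 lb) £69.24: athletic equipment → 9.5% → £6.5778
Tax on athletic equipment: unrounded sum = £27.1206 → £27.12

£27.12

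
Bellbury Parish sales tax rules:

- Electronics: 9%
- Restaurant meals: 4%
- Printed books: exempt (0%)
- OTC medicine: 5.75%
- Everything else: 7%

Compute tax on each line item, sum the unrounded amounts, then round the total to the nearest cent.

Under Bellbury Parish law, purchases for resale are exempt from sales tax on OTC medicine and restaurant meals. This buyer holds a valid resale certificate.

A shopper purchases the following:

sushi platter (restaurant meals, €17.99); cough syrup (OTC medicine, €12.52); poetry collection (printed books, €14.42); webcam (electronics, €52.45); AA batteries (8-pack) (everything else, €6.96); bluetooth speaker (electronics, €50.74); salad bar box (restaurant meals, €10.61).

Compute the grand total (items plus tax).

€175.46

Sushi platter €17.99: restaurant meals, buyer-exempt → 0% → €0.00
Cough syrup €12.52: OTC medicine, buyer-exempt → 0% → €0.00
Poetry collection €14.42: printed books → 0% → €0.00
Webcam €52.45: electronics → 9% → €4.7205
AA batteries (8-pack) €6.96: everything else → 7% → €0.4872
Bluetooth speaker €50.74: electronics → 9% → €4.5666
Salad bar box €10.61: restaurant meals, buyer-exempt → 0% → €0.00
Subtotal = €165.69; unrounded tax = €9.7743 → €9.77; total due = €175.46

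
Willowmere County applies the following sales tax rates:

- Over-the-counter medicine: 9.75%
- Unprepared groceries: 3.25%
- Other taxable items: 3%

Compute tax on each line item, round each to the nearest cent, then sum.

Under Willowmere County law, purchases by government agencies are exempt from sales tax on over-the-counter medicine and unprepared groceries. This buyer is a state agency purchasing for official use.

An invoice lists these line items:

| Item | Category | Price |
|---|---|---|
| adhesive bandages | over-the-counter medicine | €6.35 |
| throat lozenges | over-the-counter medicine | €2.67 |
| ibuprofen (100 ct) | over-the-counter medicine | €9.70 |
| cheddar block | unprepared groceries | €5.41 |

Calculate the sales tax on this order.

€0.00

Adhesive bandages €6.35: over-the-counter medicine, buyer-exempt → 0% → €0.00
Throat lozenges €2.67: over-the-counter medicine, buyer-exempt → 0% → €0.00
Ibuprofen (100 ct) €9.70: over-the-counter medicine, buyer-exempt → 0% → €0.00
Cheddar block €5.41: unprepared groceries, buyer-exempt → 0% → €0.00
Total tax = €0.00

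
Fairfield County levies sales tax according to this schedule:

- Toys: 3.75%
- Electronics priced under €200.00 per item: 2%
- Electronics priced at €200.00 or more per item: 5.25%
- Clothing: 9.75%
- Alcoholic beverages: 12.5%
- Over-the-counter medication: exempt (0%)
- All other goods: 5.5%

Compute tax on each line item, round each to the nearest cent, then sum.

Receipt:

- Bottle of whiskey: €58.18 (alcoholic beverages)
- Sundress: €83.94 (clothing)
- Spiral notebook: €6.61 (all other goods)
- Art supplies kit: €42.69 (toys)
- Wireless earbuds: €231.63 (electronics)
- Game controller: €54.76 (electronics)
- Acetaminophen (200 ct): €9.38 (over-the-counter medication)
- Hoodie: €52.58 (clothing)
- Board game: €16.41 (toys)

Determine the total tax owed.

€36.42

Bottle of whiskey €58.18: alcoholic beverages → 12.5% → €7.27
Sundress €83.94: clothing → 9.75% → €8.18
Spiral notebook €6.61: all other goods → 5.5% → €0.36
Art supplies kit €42.69: toys → 3.75% → €1.60
Wireless earbuds €231.63: electronics, €200.00 or more → 5.25% → €12.16
Game controller €54.76: electronics, under €200.00 → 2% → €1.10
Acetaminophen (200 ct) €9.38: over-the-counter medication → 0% → €0.00
Hoodie €52.58: clothing → 9.75% → €5.13
Board game €16.41: toys → 3.75% → €0.62
Total tax = €7.27 + €8.18 + €0.36 + €1.60 + €12.16 + €1.10 + €5.13 + €0.62 = €36.42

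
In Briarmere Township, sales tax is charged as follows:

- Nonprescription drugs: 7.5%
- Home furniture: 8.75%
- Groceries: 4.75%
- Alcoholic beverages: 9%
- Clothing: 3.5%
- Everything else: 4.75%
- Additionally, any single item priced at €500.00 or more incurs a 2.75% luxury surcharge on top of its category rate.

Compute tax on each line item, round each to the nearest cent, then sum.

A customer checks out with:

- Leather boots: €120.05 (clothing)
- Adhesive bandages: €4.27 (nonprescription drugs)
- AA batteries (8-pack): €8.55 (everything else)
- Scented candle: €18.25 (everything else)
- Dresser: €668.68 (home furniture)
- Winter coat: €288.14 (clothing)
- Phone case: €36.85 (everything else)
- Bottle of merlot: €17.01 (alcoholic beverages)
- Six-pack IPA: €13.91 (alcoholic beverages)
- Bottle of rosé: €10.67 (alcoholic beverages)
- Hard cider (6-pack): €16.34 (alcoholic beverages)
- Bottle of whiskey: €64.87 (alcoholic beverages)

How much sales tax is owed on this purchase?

Leather boots €120.05: clothing → 3.5% → €4.20
Adhesive bandages €4.27: nonprescription drugs → 7.5% → €0.32
AA batteries (8-pack) €8.55: everything else → 4.75% → €0.41
Scented candle €18.25: everything else → 4.75% → €0.87
Dresser €668.68: home furniture → 8.75% + 2.75% surcharge = 11.5% → €76.90
Winter coat €288.14: clothing → 3.5% → €10.08
Phone case €36.85: everything else → 4.75% → €1.75
Bottle of merlot €17.01: alcoholic beverages → 9% → €1.53
Six-pack IPA €13.91: alcoholic beverages → 9% → €1.25
Bottle of rosé €10.67: alcoholic beverages → 9% → €0.96
Hard cider (6-pack) €16.34: alcoholic beverages → 9% → €1.47
Bottle of whiskey €64.87: alcoholic beverages → 9% → €5.84
Total tax = €4.20 + €0.32 + €0.41 + €0.87 + €76.90 + €10.08 + €1.75 + €1.53 + €1.25 + €0.96 + €1.47 + €5.84 = €105.58

€105.58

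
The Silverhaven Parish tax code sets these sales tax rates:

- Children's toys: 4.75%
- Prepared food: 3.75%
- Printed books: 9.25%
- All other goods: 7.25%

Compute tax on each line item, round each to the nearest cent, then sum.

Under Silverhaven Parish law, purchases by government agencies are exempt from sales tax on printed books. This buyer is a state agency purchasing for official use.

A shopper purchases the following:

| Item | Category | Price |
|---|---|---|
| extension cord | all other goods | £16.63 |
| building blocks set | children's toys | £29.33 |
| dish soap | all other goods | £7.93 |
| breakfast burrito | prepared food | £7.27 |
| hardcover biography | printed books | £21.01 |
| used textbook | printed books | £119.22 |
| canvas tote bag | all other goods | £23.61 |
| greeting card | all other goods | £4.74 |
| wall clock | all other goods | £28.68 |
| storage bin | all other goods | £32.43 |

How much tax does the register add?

Extension cord £16.63: all other goods → 7.25% → £1.21
Building blocks set £29.33: children's toys → 4.75% → £1.39
Dish soap £7.93: all other goods → 7.25% → £0.57
Breakfast burrito £7.27: prepared food → 3.75% → £0.27
Hardcover biography £21.01: printed books, buyer-exempt → 0% → £0.00
Used textbook £119.22: printed books, buyer-exempt → 0% → £0.00
Canvas tote bag £23.61: all other goods → 7.25% → £1.71
Greeting card £4.74: all other goods → 7.25% → £0.34
Wall clock £28.68: all other goods → 7.25% → £2.08
Storage bin £32.43: all other goods → 7.25% → £2.35
Total tax = £1.21 + £1.39 + £0.57 + £0.27 + £1.71 + £0.34 + £2.08 + £2.35 = £9.92

£9.92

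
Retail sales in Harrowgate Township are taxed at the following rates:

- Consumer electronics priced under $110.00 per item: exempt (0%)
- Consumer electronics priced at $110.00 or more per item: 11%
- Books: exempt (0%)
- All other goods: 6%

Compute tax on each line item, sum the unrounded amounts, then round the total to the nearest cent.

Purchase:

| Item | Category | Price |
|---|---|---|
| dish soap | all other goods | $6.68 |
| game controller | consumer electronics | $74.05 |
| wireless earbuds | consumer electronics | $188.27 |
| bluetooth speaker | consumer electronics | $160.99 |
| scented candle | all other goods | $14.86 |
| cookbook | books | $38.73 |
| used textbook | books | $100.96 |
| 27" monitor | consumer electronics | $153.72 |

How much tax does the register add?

$56.62

Dish soap $6.68: all other goods → 6% → $0.4008
Game controller $74.05: consumer electronics, under $110.00 → 0% → $0.00
Wireless earbuds $188.27: consumer electronics, $110.00 or more → 11% → $20.7097
Bluetooth speaker $160.99: consumer electronics, $110.00 or more → 11% → $17.7089
Scented candle $14.86: all other goods → 6% → $0.8916
Cookbook $38.73: books → 0% → $0.00
Used textbook $100.96: books → 0% → $0.00
27" monitor $153.72: consumer electronics, $110.00 or more → 11% → $16.9092
Unrounded tax sum = $56.6202 → $56.62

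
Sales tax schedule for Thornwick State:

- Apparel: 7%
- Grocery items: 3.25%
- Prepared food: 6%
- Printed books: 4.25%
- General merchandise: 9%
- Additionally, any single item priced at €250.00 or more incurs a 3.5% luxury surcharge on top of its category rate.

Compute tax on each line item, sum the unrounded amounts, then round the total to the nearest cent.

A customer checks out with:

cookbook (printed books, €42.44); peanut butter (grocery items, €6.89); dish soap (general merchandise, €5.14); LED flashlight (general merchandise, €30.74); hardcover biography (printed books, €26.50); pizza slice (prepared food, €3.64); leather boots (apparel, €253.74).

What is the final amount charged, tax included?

€402.33

Cookbook €42.44: printed books → 4.25% → €1.8037
Peanut butter €6.89: grocery items → 3.25% → €0.223925
Dish soap €5.14: general merchandise → 9% → €0.4626
LED flashlight €30.74: general merchandise → 9% → €2.7666
Hardcover biography €26.50: printed books → 4.25% → €1.12625
Pizza slice €3.64: prepared food → 6% → €0.2184
Leather boots €253.74: apparel → 7% + 3.5% surcharge = 10.5% → €26.6427
Subtotal = €369.09; unrounded tax = €33.244175 → €33.24; total due = €402.33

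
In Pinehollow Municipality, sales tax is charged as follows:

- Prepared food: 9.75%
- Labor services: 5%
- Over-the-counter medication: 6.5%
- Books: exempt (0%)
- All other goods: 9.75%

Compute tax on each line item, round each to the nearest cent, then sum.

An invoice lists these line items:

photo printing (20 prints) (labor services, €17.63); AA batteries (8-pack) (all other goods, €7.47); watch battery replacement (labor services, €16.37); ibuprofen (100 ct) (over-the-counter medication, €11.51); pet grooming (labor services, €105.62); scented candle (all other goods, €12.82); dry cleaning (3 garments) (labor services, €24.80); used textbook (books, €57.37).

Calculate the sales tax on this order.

€10.95

Photo printing (20 prints) €17.63: labor services → 5% → €0.88
AA batteries (8-pack) €7.47: all other goods → 9.75% → €0.73
Watch battery replacement €16.37: labor services → 5% → €0.82
Ibuprofen (100 ct) €11.51: over-the-counter medication → 6.5% → €0.75
Pet grooming €105.62: labor services → 5% → €5.28
Scented candle €12.82: all other goods → 9.75% → €1.25
Dry cleaning (3 garments) €24.80: labor services → 5% → €1.24
Used textbook €57.37: books → 0% → €0.00
Total tax = €0.88 + €0.73 + €0.82 + €0.75 + €5.28 + €1.25 + €1.24 = €10.95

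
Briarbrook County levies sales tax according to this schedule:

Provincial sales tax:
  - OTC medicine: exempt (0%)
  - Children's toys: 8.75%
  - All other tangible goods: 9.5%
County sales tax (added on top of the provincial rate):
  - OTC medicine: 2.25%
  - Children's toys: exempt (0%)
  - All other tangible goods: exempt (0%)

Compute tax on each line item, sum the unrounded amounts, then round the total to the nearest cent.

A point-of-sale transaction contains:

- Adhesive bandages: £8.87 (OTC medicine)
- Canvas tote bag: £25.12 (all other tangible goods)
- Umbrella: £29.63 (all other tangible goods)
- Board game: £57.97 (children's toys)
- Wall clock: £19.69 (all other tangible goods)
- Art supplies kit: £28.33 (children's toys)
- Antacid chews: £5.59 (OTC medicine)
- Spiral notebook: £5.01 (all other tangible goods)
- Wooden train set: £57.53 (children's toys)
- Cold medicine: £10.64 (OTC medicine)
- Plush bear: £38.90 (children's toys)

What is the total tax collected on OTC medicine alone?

£0.56

Adhesive bandages £8.87: OTC medicine → 0% + 2.25% county = 2.25% → £0.199575
Antacid chews £5.59: OTC medicine → 0% + 2.25% county = 2.25% → £0.125775
Cold medicine £10.64: OTC medicine → 0% + 2.25% county = 2.25% → £0.2394
Tax on OTC medicine: unrounded sum = £0.56475 → £0.56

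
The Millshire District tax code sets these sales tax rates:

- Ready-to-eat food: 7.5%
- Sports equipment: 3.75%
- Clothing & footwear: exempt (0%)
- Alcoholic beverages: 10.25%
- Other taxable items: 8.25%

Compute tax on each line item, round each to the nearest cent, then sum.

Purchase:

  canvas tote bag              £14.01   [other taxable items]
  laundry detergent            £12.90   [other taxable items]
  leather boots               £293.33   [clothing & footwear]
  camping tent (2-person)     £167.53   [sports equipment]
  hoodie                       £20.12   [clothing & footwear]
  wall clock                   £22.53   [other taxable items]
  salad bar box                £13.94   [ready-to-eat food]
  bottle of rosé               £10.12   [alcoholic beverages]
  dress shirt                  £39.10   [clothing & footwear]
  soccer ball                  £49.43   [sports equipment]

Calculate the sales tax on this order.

Canvas tote bag £14.01: other taxable items → 8.25% → £1.16
Laundry detergent £12.90: other taxable items → 8.25% → £1.06
Leather boots £293.33: clothing & footwear → 0% → £0.00
Camping tent (2-person) £167.53: sports equipment → 3.75% → £6.28
Hoodie £20.12: clothing & footwear → 0% → £0.00
Wall clock £22.53: other taxable items → 8.25% → £1.86
Salad bar box £13.94: ready-to-eat food → 7.5% → £1.05
Bottle of rosé £10.12: alcoholic beverages → 10.25% → £1.04
Dress shirt £39.10: clothing & footwear → 0% → £0.00
Soccer ball £49.43: sports equipment → 3.75% → £1.85
Total tax = £1.16 + £1.06 + £6.28 + £1.86 + £1.05 + £1.04 + £1.85 = £14.30

£14.30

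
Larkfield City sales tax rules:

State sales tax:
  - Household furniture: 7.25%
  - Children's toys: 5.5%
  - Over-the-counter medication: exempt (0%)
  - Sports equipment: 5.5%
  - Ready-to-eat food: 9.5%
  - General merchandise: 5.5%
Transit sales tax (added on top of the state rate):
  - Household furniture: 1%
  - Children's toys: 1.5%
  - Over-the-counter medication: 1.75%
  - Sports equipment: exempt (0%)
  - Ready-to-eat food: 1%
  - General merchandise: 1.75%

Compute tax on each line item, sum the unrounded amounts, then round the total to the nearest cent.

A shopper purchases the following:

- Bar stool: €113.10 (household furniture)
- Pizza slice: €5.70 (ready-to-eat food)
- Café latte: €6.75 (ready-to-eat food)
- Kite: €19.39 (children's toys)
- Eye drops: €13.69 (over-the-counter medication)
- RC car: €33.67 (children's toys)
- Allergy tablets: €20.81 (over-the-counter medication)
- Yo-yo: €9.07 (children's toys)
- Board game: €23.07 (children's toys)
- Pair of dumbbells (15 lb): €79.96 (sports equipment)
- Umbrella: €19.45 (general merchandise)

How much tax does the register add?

Bar stool €113.10: household furniture → 7.25% + 1% transit = 8.25% → €9.33075
Pizza slice €5.70: ready-to-eat food → 9.5% + 1% transit = 10.5% → €0.5985
Café latte €6.75: ready-to-eat food → 9.5% + 1% transit = 10.5% → €0.70875
Kite €19.39: children's toys → 5.5% + 1.5% transit = 7% → €1.3573
Eye drops €13.69: over-the-counter medication → 0% + 1.75% transit = 1.75% → €0.239575
RC car €33.67: children's toys → 5.5% + 1.5% transit = 7% → €2.3569
Allergy tablets €20.81: over-the-counter medication → 0% + 1.75% transit = 1.75% → €0.364175
Yo-yo €9.07: children's toys → 5.5% + 1.5% transit = 7% → €0.6349
Board game €23.07: children's toys → 5.5% + 1.5% transit = 7% → €1.6149
Pair of dumbbells (15 lb) €79.96: sports equipment → 5.5% + 0% transit = 5.5% → €4.3978
Umbrella €19.45: general merchandise → 5.5% + 1.75% transit = 7.25% → €1.410125
Unrounded tax sum = €23.013675 → €23.01

€23.01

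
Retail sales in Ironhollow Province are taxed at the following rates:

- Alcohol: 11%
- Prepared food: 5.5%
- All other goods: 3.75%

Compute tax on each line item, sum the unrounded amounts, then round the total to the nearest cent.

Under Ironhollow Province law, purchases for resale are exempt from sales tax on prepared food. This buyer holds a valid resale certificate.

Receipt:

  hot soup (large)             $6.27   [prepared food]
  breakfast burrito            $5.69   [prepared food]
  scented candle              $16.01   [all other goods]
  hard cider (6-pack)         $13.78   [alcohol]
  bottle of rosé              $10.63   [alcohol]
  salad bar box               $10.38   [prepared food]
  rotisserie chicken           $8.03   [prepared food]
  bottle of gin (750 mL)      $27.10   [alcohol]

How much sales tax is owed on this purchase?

Hot soup (large) $6.27: prepared food, buyer-exempt → 0% → $0.00
Breakfast burrito $5.69: prepared food, buyer-exempt → 0% → $0.00
Scented candle $16.01: all other goods → 3.75% → $0.600375
Hard cider (6-pack) $13.78: alcohol → 11% → $1.5158
Bottle of rosé $10.63: alcohol → 11% → $1.1693
Salad bar box $10.38: prepared food, buyer-exempt → 0% → $0.00
Rotisserie chicken $8.03: prepared food, buyer-exempt → 0% → $0.00
Bottle of gin (750 mL) $27.10: alcohol → 11% → $2.981
Unrounded tax sum = $6.266475 → $6.27

$6.27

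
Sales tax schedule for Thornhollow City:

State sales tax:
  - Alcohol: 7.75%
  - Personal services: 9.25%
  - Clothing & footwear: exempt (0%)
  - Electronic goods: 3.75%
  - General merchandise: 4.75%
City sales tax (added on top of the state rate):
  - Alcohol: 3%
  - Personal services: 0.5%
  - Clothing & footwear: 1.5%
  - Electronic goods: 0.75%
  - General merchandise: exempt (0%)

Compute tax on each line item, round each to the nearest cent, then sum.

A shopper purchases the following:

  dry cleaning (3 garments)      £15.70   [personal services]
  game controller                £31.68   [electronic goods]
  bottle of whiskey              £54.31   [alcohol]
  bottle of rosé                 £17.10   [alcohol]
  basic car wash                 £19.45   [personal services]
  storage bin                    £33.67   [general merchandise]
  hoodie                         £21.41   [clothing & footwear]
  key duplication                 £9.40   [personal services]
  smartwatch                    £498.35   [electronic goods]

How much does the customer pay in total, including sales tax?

£738.88

Dry cleaning (3 garments) £15.70: personal services → 9.25% + 0.5% city = 9.75% → £1.53
Game controller £31.68: electronic goods → 3.75% + 0.75% city = 4.5% → £1.43
Bottle of whiskey £54.31: alcohol → 7.75% + 3% city = 10.75% → £5.84
Bottle of rosé £17.10: alcohol → 7.75% + 3% city = 10.75% → £1.84
Basic car wash £19.45: personal services → 9.25% + 0.5% city = 9.75% → £1.90
Storage bin £33.67: general merchandise → 4.75% + 0% city = 4.75% → £1.60
Hoodie £21.41: clothing & footwear → 0% + 1.5% city = 1.5% → £0.32
Key duplication £9.40: personal services → 9.25% + 0.5% city = 9.75% → £0.92
Smartwatch £498.35: electronic goods → 3.75% + 0.75% city = 4.5% → £22.43
Subtotal = £701.07; tax = £37.81; total due = £738.88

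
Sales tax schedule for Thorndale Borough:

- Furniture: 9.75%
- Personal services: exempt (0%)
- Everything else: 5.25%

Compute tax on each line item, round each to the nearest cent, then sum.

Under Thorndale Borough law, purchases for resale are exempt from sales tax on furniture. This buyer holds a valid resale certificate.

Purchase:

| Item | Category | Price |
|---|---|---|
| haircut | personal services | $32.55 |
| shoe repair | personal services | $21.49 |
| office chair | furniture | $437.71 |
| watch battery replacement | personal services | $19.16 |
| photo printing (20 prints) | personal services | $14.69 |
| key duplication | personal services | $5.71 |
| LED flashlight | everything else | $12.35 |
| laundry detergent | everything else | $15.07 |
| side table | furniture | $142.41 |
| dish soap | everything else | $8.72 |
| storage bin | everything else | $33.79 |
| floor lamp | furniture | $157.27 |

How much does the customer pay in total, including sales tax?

Haircut $32.55: personal services → 0% → $0.00
Shoe repair $21.49: personal services → 0% → $0.00
Office chair $437.71: furniture, buyer-exempt → 0% → $0.00
Watch battery replacement $19.16: personal services → 0% → $0.00
Photo printing (20 prints) $14.69: personal services → 0% → $0.00
Key duplication $5.71: personal services → 0% → $0.00
LED flashlight $12.35: everything else → 5.25% → $0.65
Laundry detergent $15.07: everything else → 5.25% → $0.79
Side table $142.41: furniture, buyer-exempt → 0% → $0.00
Dish soap $8.72: everything else → 5.25% → $0.46
Storage bin $33.79: everything else → 5.25% → $1.77
Floor lamp $157.27: furniture, buyer-exempt → 0% → $0.00
Subtotal = $900.92; tax = $3.67; total due = $904.59

$904.59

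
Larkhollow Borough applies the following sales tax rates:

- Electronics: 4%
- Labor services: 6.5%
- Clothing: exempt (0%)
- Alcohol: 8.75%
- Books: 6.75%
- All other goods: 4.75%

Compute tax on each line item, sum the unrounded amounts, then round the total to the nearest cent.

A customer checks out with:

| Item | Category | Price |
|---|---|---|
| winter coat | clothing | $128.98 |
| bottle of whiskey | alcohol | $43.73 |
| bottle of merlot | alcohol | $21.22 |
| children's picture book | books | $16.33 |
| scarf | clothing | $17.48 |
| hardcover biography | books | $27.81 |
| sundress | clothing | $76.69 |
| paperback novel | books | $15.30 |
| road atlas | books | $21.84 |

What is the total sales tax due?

Winter coat $128.98: clothing → 0% → $0.00
Bottle of whiskey $43.73: alcohol → 8.75% → $3.826375
Bottle of merlot $21.22: alcohol → 8.75% → $1.85675
Children's picture book $16.33: books → 6.75% → $1.102275
Scarf $17.48: clothing → 0% → $0.00
Hardcover biography $27.81: books → 6.75% → $1.877175
Sundress $76.69: clothing → 0% → $0.00
Paperback novel $15.30: books → 6.75% → $1.03275
Road atlas $21.84: books → 6.75% → $1.4742
Unrounded tax sum = $11.169525 → $11.17

$11.17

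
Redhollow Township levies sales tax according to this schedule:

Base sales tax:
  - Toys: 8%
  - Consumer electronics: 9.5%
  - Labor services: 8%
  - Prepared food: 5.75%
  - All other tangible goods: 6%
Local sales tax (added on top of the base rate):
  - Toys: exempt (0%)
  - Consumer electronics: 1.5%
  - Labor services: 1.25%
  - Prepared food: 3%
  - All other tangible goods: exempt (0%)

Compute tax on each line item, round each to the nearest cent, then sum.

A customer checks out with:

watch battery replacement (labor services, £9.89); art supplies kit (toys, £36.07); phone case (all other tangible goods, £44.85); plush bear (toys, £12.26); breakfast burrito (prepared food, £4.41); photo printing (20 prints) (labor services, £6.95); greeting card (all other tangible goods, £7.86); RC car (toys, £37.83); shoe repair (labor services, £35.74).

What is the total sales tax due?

£15.31

Watch battery replacement £9.89: labor services → 8% + 1.25% local = 9.25% → £0.91
Art supplies kit £36.07: toys → 8% + 0% local = 8% → £2.89
Phone case £44.85: all other tangible goods → 6% + 0% local = 6% → £2.69
Plush bear £12.26: toys → 8% + 0% local = 8% → £0.98
Breakfast burrito £4.41: prepared food → 5.75% + 3% local = 8.75% → £0.39
Photo printing (20 prints) £6.95: labor services → 8% + 1.25% local = 9.25% → £0.64
Greeting card £7.86: all other tangible goods → 6% + 0% local = 6% → £0.47
RC car £37.83: toys → 8% + 0% local = 8% → £3.03
Shoe repair £35.74: labor services → 8% + 1.25% local = 9.25% → £3.31
Total tax = £0.91 + £2.89 + £2.69 + £0.98 + £0.39 + £0.64 + £0.47 + £3.03 + £3.31 = £15.31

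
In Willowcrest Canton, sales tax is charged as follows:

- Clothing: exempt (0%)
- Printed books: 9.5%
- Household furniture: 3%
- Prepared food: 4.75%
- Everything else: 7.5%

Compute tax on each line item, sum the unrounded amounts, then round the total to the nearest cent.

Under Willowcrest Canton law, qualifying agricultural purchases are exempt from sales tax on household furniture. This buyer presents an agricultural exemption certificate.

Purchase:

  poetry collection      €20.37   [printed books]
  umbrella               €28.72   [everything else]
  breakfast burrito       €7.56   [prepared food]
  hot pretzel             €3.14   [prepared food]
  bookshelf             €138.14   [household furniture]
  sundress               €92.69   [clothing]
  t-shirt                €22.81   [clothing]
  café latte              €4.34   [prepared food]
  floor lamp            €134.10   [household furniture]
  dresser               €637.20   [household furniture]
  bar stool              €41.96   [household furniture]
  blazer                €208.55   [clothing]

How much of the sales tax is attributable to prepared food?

€0.71

Breakfast burrito €7.56: prepared food → 4.75% → €0.3591
Hot pretzel €3.14: prepared food → 4.75% → €0.14915
Café latte €4.34: prepared food → 4.75% → €0.20615
Tax on prepared food: unrounded sum = €0.7144 → €0.71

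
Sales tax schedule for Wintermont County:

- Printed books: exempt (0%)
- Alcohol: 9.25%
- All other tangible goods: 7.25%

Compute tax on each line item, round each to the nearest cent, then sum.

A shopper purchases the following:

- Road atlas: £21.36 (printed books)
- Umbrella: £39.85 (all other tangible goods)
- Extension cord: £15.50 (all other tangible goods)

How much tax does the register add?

Road atlas £21.36: printed books → 0% → £0.00
Umbrella £39.85: all other tangible goods → 7.25% → £2.89
Extension cord £15.50: all other tangible goods → 7.25% → £1.12
Total tax = £2.89 + £1.12 = £4.01

£4.01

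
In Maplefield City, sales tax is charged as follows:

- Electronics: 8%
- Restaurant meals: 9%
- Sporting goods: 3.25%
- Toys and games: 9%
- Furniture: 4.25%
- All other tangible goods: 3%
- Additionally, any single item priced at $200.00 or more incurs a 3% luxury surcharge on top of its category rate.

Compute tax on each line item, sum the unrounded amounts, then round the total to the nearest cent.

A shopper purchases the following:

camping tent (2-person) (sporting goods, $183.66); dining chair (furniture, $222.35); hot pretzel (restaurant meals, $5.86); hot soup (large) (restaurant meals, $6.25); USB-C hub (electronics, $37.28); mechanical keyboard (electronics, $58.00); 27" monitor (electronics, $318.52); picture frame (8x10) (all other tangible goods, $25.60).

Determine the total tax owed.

Camping tent (2-person) $183.66: sporting goods → 3.25% → $5.96895
Dining chair $222.35: furniture → 4.25% + 3% surcharge = 7.25% → $16.120375
Hot pretzel $5.86: restaurant meals → 9% → $0.5274
Hot soup (large) $6.25: restaurant meals → 9% → $0.5625
USB-C hub $37.28: electronics → 8% → $2.9824
Mechanical keyboard $58.00: electronics → 8% → $4.64
27" monitor $318.52: electronics → 8% + 3% surcharge = 11% → $35.0372
Picture frame (8x10) $25.60: all other tangible goods → 3% → $0.768
Unrounded tax sum = $66.606825 → $66.61

$66.61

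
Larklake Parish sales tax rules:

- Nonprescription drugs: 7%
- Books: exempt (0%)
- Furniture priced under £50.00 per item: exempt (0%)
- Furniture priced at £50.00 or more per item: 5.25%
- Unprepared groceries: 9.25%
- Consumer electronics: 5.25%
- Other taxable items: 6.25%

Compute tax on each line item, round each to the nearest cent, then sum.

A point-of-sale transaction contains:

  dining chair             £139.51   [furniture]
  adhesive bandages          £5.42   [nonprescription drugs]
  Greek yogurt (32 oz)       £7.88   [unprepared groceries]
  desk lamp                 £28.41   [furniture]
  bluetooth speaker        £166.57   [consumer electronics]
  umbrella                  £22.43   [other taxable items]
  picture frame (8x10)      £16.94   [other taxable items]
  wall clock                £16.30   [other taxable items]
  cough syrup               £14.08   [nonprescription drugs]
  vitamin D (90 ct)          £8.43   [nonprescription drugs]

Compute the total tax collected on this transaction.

£22.23

Dining chair £139.51: furniture, £50.00 or more → 5.25% → £7.32
Adhesive bandages £5.42: nonprescription drugs → 7% → £0.38
Greek yogurt (32 oz) £7.88: unprepared groceries → 9.25% → £0.73
Desk lamp £28.41: furniture, under £50.00 → 0% → £0.00
Bluetooth speaker £166.57: consumer electronics → 5.25% → £8.74
Umbrella £22.43: other taxable items → 6.25% → £1.40
Picture frame (8x10) £16.94: other taxable items → 6.25% → £1.06
Wall clock £16.30: other taxable items → 6.25% → £1.02
Cough syrup £14.08: nonprescription drugs → 7% → £0.99
Vitamin D (90 ct) £8.43: nonprescription drugs → 7% → £0.59
Total tax = £7.32 + £0.38 + £0.73 + £8.74 + £1.40 + £1.06 + £1.02 + £0.99 + £0.59 = £22.23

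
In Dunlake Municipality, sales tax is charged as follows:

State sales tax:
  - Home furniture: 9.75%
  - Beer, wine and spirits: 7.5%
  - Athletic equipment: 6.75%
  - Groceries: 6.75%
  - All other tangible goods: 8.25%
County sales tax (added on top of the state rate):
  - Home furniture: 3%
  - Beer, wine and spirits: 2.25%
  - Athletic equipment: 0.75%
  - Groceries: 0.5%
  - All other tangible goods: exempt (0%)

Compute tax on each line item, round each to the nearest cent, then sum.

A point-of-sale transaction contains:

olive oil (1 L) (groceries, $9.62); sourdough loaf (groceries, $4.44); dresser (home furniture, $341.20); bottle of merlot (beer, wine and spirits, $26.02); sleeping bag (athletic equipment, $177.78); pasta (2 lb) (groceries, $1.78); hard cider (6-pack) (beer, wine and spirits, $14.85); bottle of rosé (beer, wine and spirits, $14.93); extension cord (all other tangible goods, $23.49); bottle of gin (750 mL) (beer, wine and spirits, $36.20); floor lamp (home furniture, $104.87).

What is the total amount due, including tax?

$837.45

Olive oil (1 L) $9.62: groceries → 6.75% + 0.5% county = 7.25% → $0.70
Sourdough loaf $4.44: groceries → 6.75% + 0.5% county = 7.25% → $0.32
Dresser $341.20: home furniture → 9.75% + 3% county = 12.75% → $43.50
Bottle of merlot $26.02: beer, wine and spirits → 7.5% + 2.25% county = 9.75% → $2.54
Sleeping bag $177.78: athletic equipment → 6.75% + 0.75% county = 7.5% → $13.33
Pasta (2 lb) $1.78: groceries → 6.75% + 0.5% county = 7.25% → $0.13
Hard cider (6-pack) $14.85: beer, wine and spirits → 7.5% + 2.25% county = 9.75% → $1.45
Bottle of rosé $14.93: beer, wine and spirits → 7.5% + 2.25% county = 9.75% → $1.46
Extension cord $23.49: all other tangible goods → 8.25% + 0% county = 8.25% → $1.94
Bottle of gin (750 mL) $36.20: beer, wine and spirits → 7.5% + 2.25% county = 9.75% → $3.53
Floor lamp $104.87: home furniture → 9.75% + 3% county = 12.75% → $13.37
Subtotal = $755.18; tax = $82.27; total due = $837.45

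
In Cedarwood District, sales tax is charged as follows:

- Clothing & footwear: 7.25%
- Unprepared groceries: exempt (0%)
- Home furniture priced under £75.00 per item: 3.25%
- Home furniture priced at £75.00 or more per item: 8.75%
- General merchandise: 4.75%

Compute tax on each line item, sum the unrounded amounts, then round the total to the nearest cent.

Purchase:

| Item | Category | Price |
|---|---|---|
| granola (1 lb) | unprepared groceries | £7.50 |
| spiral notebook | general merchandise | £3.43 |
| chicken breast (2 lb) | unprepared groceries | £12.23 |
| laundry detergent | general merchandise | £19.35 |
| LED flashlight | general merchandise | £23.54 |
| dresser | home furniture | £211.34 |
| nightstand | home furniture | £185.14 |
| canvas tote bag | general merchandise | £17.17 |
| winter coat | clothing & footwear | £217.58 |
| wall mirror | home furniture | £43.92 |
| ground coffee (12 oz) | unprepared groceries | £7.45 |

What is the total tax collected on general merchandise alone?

Spiral notebook £3.43: general merchandise → 4.75% → £0.162925
Laundry detergent £19.35: general merchandise → 4.75% → £0.919125
LED flashlight £23.54: general merchandise → 4.75% → £1.11815
Canvas tote bag £17.17: general merchandise → 4.75% → £0.815575
Tax on general merchandise: unrounded sum = £3.015775 → £3.02

£3.02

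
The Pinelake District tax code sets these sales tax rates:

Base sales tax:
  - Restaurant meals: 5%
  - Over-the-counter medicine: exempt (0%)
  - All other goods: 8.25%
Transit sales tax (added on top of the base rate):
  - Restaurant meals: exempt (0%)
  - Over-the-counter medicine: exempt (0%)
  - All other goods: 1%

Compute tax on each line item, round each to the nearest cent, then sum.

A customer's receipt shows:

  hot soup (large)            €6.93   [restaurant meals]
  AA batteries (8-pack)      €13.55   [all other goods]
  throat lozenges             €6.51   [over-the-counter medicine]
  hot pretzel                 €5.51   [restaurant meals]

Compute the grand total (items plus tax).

€34.38

Hot soup (large) €6.93: restaurant meals → 5% + 0% transit = 5% → €0.35
AA batteries (8-pack) €13.55: all other goods → 8.25% + 1% transit = 9.25% → €1.25
Throat lozenges €6.51: over-the-counter medicine → 0% + 0% transit = 0% → €0.00
Hot pretzel €5.51: restaurant meals → 5% + 0% transit = 5% → €0.28
Subtotal = €32.50; tax = €1.88; total due = €34.38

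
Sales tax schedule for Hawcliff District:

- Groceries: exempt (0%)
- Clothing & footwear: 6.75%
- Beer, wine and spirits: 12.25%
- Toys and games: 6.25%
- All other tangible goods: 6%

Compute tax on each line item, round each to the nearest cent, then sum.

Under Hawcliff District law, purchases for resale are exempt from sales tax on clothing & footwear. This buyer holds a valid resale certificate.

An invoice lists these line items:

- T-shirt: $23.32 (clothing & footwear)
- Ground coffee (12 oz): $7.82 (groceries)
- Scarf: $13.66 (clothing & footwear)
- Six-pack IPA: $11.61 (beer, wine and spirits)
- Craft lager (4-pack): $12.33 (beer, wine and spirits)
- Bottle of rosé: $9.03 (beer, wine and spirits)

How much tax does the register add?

$4.04

T-shirt $23.32: clothing & footwear, buyer-exempt → 0% → $0.00
Ground coffee (12 oz) $7.82: groceries → 0% → $0.00
Scarf $13.66: clothing & footwear, buyer-exempt → 0% → $0.00
Six-pack IPA $11.61: beer, wine and spirits → 12.25% → $1.42
Craft lager (4-pack) $12.33: beer, wine and spirits → 12.25% → $1.51
Bottle of rosé $9.03: beer, wine and spirits → 12.25% → $1.11
Total tax = $1.42 + $1.51 + $1.11 = $4.04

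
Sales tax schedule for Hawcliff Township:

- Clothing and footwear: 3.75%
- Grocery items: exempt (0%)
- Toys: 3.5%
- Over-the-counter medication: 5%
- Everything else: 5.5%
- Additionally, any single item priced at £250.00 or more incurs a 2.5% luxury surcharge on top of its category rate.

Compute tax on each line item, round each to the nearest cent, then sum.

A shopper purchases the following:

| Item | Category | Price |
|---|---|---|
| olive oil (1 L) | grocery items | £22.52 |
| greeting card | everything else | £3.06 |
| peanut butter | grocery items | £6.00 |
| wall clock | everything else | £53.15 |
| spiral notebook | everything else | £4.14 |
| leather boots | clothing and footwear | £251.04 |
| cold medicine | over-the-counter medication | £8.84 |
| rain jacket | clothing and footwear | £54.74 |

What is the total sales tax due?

Olive oil (1 L) £22.52: grocery items → 0% → £0.00
Greeting card £3.06: everything else → 5.5% → £0.17
Peanut butter £6.00: grocery items → 0% → £0.00
Wall clock £53.15: everything else → 5.5% → £2.92
Spiral notebook £4.14: everything else → 5.5% → £0.23
Leather boots £251.04: clothing and footwear → 3.75% + 2.5% surcharge = 6.25% → £15.69
Cold medicine £8.84: over-the-counter medication → 5% → £0.44
Rain jacket £54.74: clothing and footwear → 3.75% → £2.05
Total tax = £0.17 + £2.92 + £0.23 + £15.69 + £0.44 + £2.05 = £21.50

£21.50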